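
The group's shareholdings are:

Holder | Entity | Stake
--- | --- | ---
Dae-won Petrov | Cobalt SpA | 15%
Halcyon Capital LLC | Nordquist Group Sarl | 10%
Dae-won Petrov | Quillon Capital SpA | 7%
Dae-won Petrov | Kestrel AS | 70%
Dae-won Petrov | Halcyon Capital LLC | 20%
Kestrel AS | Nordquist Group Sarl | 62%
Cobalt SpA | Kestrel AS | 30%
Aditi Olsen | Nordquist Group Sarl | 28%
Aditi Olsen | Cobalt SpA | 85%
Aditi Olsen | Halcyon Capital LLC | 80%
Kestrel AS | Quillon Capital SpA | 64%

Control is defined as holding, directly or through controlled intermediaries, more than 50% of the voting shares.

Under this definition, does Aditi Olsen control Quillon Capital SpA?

No

Aditi holds 80% of Halcyon, so Aditi controls Halcyon.
Aditi holds 85% of Cobalt, so Aditi controls Cobalt.
Neither Aditi nor any entity Aditi controls holds any voting interest in Quillon.
So Aditi does not control Quillon.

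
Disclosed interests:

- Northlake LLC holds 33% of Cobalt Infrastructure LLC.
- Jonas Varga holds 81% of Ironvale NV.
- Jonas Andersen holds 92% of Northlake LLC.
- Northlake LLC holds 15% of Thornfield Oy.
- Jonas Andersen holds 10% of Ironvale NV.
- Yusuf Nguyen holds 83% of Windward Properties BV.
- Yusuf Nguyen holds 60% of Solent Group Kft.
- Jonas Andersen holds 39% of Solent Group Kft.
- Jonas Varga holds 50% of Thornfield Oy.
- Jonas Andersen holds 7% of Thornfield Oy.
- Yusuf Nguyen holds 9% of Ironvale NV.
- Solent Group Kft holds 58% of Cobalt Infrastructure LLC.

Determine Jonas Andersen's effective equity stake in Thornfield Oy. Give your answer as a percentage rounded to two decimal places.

20.80%

Jonas Andersen reaches Thornfield along 2 paths.
Via Northlake: 92% × 15% = 13.8%.
Direct stake: 7% = 7%.
Total: 13.8% + 7% = 20.8%.
Rounded: 20.80%.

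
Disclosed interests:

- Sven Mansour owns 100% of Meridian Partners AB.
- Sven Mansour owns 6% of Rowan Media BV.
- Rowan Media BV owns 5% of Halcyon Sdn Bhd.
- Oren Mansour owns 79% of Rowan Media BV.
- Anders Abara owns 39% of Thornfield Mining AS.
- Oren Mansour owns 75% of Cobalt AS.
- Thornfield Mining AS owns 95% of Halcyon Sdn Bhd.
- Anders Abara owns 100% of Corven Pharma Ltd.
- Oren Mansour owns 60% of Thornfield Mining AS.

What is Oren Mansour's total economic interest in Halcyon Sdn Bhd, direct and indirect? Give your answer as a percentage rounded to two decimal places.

60.95%

Oren reaches Halcyon along 2 paths.
Via Rowan: 79% × 5% = 3.95%.
Via Thornfield: 60% × 95% = 57%.
Total: 3.95% + 57% = 60.95%.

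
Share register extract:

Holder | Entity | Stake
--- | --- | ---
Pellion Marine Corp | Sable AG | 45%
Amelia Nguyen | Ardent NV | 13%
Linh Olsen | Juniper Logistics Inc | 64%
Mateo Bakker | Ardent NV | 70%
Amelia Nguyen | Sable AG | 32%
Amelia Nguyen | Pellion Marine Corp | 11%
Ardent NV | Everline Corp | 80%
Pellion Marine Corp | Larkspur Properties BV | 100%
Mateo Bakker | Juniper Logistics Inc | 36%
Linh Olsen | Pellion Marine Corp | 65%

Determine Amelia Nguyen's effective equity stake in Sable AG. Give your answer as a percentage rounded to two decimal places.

36.95%

Amelia reaches Sable along 2 paths.
Direct stake: 32% = 32%.
Via Pellion: 11% × 45% = 4.95%.
Total: 32% + 4.95% = 36.95%.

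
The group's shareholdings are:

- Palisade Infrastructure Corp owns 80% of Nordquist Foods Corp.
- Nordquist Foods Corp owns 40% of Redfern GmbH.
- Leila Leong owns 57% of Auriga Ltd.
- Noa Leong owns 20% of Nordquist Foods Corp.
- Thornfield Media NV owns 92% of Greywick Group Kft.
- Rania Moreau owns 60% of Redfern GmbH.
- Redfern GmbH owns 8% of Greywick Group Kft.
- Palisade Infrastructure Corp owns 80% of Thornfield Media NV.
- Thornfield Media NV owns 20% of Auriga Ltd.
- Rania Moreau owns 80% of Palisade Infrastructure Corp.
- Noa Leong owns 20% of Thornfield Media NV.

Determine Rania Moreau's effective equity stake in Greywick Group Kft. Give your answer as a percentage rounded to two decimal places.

65.73%

Rania reaches Greywick along 3 paths.
Via Palisade → Thornfield: 80% × 80% × 92% = 58.88%.
Via Palisade → Nordquist → Redfern: 80% × 80% × 40% × 8% = 2.048%.
Via Redfern: 60% × 8% = 4.8%.
Total: 58.88% + 2.048% + 4.8% = 65.728%.
Rounded: 65.73%.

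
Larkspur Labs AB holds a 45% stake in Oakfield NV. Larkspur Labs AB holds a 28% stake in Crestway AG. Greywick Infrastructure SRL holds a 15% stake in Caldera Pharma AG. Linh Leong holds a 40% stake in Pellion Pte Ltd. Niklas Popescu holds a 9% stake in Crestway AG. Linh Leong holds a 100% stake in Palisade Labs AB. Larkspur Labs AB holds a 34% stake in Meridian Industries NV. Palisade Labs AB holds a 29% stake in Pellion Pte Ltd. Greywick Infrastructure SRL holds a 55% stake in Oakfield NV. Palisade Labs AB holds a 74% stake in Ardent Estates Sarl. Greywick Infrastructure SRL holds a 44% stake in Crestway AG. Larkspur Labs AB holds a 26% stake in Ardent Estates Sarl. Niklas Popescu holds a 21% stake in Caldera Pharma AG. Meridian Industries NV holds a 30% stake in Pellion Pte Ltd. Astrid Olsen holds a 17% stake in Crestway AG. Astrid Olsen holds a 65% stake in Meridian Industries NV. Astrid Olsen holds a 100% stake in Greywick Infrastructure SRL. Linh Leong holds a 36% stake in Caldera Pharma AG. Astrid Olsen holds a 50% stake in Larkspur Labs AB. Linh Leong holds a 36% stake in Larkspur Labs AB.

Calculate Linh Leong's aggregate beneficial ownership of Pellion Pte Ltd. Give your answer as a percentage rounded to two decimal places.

72.67%

Linh reaches Pellion along 3 paths.
Via Larkspur → Meridian: 36% × 34% × 30% = 3.672%.
Via Palisade: 100% × 29% = 29%.
Direct stake: 40% = 40%.
Total: 3.672% + 29% + 40% = 72.672%.
Rounded: 72.67%.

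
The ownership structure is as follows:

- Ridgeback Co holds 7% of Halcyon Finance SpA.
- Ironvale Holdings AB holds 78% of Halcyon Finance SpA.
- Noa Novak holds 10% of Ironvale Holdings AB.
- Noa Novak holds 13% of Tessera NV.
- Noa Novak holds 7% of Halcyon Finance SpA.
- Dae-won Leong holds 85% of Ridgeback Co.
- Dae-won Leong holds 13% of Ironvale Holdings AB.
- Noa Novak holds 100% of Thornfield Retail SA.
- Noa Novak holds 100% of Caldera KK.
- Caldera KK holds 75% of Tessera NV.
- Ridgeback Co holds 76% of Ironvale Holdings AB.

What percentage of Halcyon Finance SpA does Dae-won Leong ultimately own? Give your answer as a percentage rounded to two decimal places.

Dae-won reaches Halcyon along 3 paths.
Via Ridgeback: 85% × 7% = 5.95%.
Via Ridgeback → Ironvale: 85% × 76% × 78% = 50.388%.
Via Ironvale: 13% × 78% = 10.14%.
Total: 5.95% + 50.388% + 10.14% = 66.478%.
Rounded: 66.48%.

66.48%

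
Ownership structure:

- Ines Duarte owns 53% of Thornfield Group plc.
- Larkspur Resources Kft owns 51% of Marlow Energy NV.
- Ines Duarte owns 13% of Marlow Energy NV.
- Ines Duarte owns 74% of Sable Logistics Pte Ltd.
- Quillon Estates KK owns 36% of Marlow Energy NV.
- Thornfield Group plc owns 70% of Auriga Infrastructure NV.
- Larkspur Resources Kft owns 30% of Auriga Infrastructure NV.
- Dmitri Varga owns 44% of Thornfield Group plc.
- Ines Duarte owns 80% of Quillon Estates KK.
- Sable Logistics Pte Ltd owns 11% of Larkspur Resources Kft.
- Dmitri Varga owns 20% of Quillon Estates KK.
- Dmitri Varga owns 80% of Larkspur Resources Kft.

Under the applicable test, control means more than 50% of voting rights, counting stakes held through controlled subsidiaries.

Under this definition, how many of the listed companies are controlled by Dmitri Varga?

2

Dmitri holds 80% of Larkspur, so Dmitri controls Larkspur.
Larkspur holds 51% of Marlow, so Dmitri controls Marlow.
No other company's threshold is met.
Dmitri controls 2 companies.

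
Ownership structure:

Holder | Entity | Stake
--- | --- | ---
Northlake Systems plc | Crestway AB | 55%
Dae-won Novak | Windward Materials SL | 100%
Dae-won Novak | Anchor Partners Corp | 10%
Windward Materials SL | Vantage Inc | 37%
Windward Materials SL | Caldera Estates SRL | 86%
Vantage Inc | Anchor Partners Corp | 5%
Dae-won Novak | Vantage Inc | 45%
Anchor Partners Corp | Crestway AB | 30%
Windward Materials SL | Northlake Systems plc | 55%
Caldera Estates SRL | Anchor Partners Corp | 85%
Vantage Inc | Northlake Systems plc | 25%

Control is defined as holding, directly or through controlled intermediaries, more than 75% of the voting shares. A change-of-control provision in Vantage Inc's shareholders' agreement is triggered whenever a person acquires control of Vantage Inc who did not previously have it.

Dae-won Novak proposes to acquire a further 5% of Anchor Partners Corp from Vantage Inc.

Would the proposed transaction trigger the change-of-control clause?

No

The purchase adds only to Dae-won's holdings (Vantage's stake shrinks), so Dae-won is the only person who could newly come to control Vantage.
Dae-won holds 100% of Windward, so Dae-won controls Windward.
Dae-won and Windward together hold 45% + 37% = 82% of Vantage, so Dae-won controls Vantage.
So Dae-won already controls Vantage before the transaction.
After the purchase, Dae-won's direct stake in Anchor rises to 10% + 5% = 15%, and Vantage's stake falls to 0%.
Dae-won controlled Vantage already, so this is not a new person acquiring control; every other person's position is unchanged or reduced.
No new person acquires control, so the clause is not triggered.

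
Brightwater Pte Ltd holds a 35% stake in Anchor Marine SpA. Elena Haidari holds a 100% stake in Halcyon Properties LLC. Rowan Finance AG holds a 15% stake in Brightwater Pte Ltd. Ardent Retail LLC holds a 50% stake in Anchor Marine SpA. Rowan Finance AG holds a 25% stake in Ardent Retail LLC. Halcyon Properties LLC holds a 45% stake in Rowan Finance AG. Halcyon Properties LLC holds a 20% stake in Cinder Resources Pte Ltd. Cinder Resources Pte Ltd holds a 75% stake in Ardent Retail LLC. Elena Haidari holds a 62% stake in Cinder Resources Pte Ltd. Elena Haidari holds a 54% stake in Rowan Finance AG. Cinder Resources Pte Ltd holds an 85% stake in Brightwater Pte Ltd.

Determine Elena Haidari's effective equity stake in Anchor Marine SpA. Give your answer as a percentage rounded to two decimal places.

72.72%

Elena reaches Anchor along 8 paths.
Via Rowan → Brightwater: 54% × 15% × 35% = 2.835%.
Via Halcyon → Rowan → Brightwater: 100% × 45% × 15% × 35% = 2.3625%.
Via Cinder → Brightwater: 62% × 85% × 35% = 18.445%.
Via Halcyon → Cinder → Brightwater: 100% × 20% × 85% × 35% = 5.95%.
Via Cinder → Ardent: 62% × 75% × 50% = 23.25%.
Via Halcyon → Cinder → Ardent: 100% × 20% × 75% × 50% = 7.5%.
Via Rowan → Ardent: 54% × 25% × 50% = 6.75%.
Via Halcyon → Rowan → Ardent: 100% × 45% × 25% × 50% = 5.625%.
Total: 2.835% + 2.3625% + 18.445% + 5.95% + 23.25% + 7.5% + 6.75% + 5.625% = 72.7175%.
Rounded: 72.72%.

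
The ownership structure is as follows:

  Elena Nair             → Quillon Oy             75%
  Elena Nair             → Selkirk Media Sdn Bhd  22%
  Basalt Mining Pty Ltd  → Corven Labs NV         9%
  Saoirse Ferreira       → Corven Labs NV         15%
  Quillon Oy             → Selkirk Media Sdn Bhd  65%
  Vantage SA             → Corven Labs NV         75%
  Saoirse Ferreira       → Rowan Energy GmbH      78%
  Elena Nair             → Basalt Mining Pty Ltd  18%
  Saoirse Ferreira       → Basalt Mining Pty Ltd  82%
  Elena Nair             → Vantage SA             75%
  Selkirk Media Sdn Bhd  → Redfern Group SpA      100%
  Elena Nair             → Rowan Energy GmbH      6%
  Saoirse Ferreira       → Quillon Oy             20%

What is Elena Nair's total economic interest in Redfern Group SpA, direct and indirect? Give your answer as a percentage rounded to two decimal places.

Elena reaches Redfern along 2 paths.
Via Selkirk: 22% × 100% = 22%.
Via Quillon → Selkirk: 75% × 65% × 100% = 48.75%.
Total: 22% + 48.75% = 70.75%.

70.75%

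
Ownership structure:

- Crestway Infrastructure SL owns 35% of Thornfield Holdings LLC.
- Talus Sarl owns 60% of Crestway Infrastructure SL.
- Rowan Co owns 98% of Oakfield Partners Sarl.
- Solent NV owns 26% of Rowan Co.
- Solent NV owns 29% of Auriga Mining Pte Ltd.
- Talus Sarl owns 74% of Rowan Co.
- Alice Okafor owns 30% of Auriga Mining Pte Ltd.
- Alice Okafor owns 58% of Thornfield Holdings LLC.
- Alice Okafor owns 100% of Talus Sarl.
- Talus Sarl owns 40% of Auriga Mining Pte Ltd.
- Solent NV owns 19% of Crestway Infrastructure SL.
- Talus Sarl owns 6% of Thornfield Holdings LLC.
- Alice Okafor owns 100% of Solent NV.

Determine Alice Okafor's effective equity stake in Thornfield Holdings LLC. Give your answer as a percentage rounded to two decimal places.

Alice reaches Thornfield along 4 paths.
Via Talus → Crestway: 100% × 60% × 35% = 21%.
Via Solent → Crestway: 100% × 19% × 35% = 6.65%.
Direct stake: 58% = 58%.
Via Talus: 100% × 6% = 6%.
Total: 21% + 6.65% + 58% + 6% = 91.65%.

91.65%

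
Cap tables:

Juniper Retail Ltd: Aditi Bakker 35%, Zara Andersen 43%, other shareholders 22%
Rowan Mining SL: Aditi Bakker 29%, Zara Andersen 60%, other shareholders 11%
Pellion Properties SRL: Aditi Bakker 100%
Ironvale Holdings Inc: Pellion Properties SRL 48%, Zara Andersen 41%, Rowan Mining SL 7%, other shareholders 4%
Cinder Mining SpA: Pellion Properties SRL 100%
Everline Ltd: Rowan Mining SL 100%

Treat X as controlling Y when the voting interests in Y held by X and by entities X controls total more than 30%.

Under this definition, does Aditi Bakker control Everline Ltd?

Aditi holds 35% of Juniper, so Aditi controls Juniper.
Aditi holds 100% of Pellion, so Aditi controls Pellion.
Pellion holds 48% of Ironvale, so Aditi controls Ironvale.
Pellion holds 100% of Cinder, so Aditi controls Cinder.
Neither Aditi nor any entity Aditi controls holds any voting interest in Everline.
So Aditi does not control Everline.

No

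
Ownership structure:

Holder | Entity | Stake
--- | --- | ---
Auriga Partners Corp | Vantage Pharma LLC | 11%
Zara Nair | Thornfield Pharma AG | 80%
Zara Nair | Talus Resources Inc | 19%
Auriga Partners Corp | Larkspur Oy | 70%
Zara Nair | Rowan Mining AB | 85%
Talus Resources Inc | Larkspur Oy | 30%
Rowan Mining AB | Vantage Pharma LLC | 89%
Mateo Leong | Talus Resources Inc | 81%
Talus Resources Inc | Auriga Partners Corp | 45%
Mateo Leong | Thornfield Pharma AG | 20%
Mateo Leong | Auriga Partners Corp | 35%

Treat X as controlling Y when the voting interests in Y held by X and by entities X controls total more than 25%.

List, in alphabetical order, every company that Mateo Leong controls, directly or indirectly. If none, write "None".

Auriga Partners Corp, Larkspur Oy, Talus Resources Inc

Mateo holds 81% of Talus, so Mateo controls Talus.
Mateo and Talus together hold 35% + 45% = 80% of Auriga, so Mateo controls Auriga.
Auriga and Talus together hold 70% + 30% = 100% of Larkspur, so Mateo controls Larkspur.
No other company's threshold is met.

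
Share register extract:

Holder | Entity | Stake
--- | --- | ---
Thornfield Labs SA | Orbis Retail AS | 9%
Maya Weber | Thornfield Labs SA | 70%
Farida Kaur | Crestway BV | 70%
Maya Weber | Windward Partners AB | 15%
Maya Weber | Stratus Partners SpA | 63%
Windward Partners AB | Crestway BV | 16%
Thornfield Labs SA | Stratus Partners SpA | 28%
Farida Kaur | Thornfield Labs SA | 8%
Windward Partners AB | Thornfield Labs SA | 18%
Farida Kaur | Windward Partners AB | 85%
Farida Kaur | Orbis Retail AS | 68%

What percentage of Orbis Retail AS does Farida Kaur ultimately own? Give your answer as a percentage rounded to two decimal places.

Farida reaches Orbis along 3 paths.
Via Windward → Thornfield: 85% × 18% × 9% = 1.377%.
Via Thornfield: 8% × 9% = 0.72%.
Direct stake: 68% = 68%.
Total: 1.377% + 0.72% + 68% = 70.097%.
Rounded: 70.10%.

70.10%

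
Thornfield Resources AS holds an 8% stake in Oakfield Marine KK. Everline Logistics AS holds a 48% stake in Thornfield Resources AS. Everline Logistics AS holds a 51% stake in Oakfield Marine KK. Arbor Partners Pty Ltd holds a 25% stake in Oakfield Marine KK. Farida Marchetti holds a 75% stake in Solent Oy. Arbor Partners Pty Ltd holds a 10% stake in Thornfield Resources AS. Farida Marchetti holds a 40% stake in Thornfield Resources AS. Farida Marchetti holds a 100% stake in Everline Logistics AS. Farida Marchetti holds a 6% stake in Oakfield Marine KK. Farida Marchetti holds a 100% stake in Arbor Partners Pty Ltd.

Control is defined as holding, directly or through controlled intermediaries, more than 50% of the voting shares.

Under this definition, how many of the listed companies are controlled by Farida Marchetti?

5

Farida holds 100% of Everline, so Farida controls Everline.
Farida holds 100% of Arbor, so Farida controls Arbor.
Farida and Everline and Arbor together hold 40% + 48% + 10% = 98% of Thornfield, so Farida controls Thornfield.
Arbor and Thornfield and Everline and Farida together hold 25% + 8% + 51% + 6% = 90% of Oakfield, so Farida controls Oakfield.
Farida holds 75% of Solent, so Farida controls Solent.
Farida controls 5 companies.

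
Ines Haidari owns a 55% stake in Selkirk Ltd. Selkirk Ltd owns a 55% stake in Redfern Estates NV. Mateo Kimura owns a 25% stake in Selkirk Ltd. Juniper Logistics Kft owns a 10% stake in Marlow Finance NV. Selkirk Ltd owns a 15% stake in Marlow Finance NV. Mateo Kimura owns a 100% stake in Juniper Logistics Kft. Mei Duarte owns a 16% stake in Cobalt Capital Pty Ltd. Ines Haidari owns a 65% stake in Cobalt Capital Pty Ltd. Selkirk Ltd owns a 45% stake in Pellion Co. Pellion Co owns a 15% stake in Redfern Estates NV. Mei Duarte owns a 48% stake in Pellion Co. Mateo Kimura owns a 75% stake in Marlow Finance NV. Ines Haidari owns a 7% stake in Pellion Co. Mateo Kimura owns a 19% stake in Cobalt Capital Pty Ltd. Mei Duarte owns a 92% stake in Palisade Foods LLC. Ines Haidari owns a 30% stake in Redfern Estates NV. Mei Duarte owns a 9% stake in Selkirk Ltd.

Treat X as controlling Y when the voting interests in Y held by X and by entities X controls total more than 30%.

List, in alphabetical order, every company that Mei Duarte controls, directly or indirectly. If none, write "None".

Mei holds 48% of Pellion, so Mei controls Pellion.
Mei holds 92% of Palisade, so Mei controls Palisade.
No other company's threshold is met.

Palisade Foods LLC, Pellion Co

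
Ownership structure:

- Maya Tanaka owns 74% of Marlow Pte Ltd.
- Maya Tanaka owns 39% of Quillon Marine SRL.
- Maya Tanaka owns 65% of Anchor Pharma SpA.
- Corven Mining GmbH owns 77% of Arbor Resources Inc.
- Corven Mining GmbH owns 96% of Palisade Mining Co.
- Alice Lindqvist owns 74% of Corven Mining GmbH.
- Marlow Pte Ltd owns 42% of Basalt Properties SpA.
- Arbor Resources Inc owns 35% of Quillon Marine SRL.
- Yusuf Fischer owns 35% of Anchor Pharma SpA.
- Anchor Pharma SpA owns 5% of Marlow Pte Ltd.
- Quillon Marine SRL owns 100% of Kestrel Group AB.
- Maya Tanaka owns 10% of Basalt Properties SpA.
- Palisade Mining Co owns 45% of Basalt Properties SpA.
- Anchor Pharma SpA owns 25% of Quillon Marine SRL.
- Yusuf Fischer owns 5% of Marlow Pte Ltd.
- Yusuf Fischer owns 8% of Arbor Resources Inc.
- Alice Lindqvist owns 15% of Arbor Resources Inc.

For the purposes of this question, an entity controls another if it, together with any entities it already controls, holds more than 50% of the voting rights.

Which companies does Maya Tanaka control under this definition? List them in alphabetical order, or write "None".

Maya holds 65% of Anchor, so Maya controls Anchor.
Anchor and Maya together hold 5% + 74% = 79% of Marlow, so Maya controls Marlow.
Maya and Anchor together hold 39% + 25% = 64% of Quillon, so Maya controls Quillon.
Maya and Marlow together hold 10% + 42% = 52% of Basalt, so Maya controls Basalt.
Quillon holds 100% of Kestrel, so Maya controls Kestrel.
No other company's threshold is met.

Anchor Pharma SpA, Basalt Properties SpA, Kestrel Group AB, Marlow Pte Ltd, Quillon Marine SRL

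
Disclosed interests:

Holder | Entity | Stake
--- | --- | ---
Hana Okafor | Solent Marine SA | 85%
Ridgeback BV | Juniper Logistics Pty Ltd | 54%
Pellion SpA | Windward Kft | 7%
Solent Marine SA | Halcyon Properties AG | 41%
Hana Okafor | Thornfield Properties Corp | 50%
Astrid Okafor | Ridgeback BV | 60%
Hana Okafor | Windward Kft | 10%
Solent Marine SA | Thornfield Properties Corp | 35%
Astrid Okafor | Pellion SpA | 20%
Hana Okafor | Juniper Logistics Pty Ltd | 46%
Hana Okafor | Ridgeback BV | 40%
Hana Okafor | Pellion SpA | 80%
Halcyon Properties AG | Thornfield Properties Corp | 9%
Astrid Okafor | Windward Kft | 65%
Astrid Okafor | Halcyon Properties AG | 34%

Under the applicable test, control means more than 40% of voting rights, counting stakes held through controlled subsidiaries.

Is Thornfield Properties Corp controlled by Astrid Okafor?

No

Astrid holds 60% of Ridgeback, so Astrid controls Ridgeback.
Astrid holds 65% of Windward, so Astrid controls Windward.
Ridgeback holds 54% of Juniper, so Astrid controls Juniper.
Neither Astrid nor any entity Astrid controls holds any voting interest in Thornfield.
So Astrid does not control Thornfield.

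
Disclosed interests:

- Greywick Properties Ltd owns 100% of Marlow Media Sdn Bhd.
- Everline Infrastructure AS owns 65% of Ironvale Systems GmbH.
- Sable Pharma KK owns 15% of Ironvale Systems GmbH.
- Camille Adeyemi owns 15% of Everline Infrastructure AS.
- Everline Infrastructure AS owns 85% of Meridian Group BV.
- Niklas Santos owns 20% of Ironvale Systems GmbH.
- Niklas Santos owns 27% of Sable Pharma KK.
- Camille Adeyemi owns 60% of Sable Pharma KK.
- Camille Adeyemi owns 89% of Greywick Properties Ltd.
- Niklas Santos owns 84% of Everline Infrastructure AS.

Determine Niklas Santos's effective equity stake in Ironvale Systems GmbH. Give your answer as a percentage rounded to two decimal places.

78.65%

Niklas reaches Ironvale along 3 paths.
Via Everline: 84% × 65% = 54.6%.
Via Sable: 27% × 15% = 4.05%.
Direct stake: 20% = 20%.
Total: 54.6% + 4.05% + 20% = 78.65%.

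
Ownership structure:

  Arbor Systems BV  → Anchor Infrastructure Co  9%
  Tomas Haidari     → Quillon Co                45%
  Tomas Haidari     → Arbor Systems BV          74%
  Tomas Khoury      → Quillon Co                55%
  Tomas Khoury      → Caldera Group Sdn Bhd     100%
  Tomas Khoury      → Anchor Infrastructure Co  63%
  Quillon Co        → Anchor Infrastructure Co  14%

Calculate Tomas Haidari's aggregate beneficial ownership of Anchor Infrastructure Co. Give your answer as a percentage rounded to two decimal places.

12.96%

Tomas Haidari reaches Anchor along 2 paths.
Via Arbor: 74% × 9% = 6.66%.
Via Quillon: 45% × 14% = 6.3%.
Total: 6.66% + 6.3% = 12.96%.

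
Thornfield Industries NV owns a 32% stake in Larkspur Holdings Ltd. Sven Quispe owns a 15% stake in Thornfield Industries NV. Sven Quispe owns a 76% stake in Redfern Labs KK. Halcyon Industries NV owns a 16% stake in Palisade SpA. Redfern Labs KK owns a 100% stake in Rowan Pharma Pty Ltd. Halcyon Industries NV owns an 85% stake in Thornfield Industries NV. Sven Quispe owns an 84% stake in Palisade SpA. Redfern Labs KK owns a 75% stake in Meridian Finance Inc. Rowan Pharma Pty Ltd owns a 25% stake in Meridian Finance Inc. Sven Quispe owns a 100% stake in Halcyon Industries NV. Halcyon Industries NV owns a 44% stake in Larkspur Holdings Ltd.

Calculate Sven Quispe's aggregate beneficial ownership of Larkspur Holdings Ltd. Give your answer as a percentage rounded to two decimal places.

76.00%

Sven reaches Larkspur along 3 paths.
Via Halcyon → Thornfield: 100% × 85% × 32% = 27.2%.
Via Thornfield: 15% × 32% = 4.8%.
Via Halcyon: 100% × 44% = 44%.
Total: 27.2% + 4.8% + 44% = 76%.
Rounded: 76.00%.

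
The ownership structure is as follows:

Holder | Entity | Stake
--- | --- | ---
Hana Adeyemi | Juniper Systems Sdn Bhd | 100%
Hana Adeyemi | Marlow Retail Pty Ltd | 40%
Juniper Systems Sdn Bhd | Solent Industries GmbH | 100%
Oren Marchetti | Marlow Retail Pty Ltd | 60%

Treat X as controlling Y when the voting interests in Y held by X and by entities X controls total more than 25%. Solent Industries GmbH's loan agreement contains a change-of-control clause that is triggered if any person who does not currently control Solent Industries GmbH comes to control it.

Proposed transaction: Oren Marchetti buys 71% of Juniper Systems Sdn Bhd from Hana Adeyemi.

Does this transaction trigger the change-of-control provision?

The purchase adds only to Oren's holdings (Hana's stake shrinks), so Oren is the only person who could newly come to control Solent.
Oren holds 60% of Marlow, so Oren controls Marlow.
Neither Oren nor any entity Oren controls holds any voting interest in Solent.
So before the transaction, Oren does not control Solent.
After the purchase, Oren holds 71% of Juniper directly, and Hana's stake falls to 29%.
Oren holds 71% of Juniper, so Oren controls Juniper.
Juniper holds 100% of Solent, so Oren controls Solent.
Oren did not control Solent before and does after, so the clause is triggered.

Yes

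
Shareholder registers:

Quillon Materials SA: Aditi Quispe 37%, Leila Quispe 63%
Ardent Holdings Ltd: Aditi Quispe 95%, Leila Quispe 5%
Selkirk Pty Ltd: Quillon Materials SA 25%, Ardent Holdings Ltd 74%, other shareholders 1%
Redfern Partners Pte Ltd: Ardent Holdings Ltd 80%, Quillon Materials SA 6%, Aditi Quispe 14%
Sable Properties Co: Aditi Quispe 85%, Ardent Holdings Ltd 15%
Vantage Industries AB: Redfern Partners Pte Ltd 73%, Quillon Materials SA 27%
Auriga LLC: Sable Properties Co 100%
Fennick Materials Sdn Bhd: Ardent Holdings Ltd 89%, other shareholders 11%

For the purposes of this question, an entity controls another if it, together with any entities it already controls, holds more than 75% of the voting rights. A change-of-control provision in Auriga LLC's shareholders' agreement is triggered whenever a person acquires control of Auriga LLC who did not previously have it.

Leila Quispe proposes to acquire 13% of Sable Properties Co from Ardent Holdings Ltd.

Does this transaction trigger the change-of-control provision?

The purchase adds only to Leila's holdings (Ardent's stake shrinks), so Leila is the only person who could newly come to control Auriga.
Leila's largest direct stake is 63% in Quillon, which does not meet the threshold, so Leila controls no company.
Neither Leila nor any entity Leila controls holds any voting interest in Auriga.
So before the transaction, Leila does not control Auriga.
After the purchase, Leila holds 13% of Sable directly, and Ardent's stake falls to 2%.
Leila's side now holds 13% of Sable, not > 75%, so Leila still does not control Sable.
After the transaction, neither Leila nor any entity Leila controls holds a voting interest in Auriga, so Leila still does not control it.
No new person acquires control, so the clause is not triggered.

No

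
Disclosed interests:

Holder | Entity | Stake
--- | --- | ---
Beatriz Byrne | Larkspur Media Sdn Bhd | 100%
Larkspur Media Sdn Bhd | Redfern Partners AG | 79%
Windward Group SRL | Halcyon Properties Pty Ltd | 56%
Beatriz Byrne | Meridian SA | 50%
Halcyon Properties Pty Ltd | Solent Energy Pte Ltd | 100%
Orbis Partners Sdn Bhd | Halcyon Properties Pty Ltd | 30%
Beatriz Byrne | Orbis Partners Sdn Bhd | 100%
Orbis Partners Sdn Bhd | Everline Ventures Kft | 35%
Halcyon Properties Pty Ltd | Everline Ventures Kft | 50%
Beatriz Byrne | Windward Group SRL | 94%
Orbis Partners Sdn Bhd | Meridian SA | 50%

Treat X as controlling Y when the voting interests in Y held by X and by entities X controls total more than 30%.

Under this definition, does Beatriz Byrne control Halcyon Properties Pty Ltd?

Beatriz holds 94% of Windward, so Beatriz controls Windward.
Beatriz holds 100% of Orbis, so Beatriz controls Orbis.
Orbis and Windward together hold 30% + 56% = 86% of Halcyon, so Beatriz controls Halcyon.

Yes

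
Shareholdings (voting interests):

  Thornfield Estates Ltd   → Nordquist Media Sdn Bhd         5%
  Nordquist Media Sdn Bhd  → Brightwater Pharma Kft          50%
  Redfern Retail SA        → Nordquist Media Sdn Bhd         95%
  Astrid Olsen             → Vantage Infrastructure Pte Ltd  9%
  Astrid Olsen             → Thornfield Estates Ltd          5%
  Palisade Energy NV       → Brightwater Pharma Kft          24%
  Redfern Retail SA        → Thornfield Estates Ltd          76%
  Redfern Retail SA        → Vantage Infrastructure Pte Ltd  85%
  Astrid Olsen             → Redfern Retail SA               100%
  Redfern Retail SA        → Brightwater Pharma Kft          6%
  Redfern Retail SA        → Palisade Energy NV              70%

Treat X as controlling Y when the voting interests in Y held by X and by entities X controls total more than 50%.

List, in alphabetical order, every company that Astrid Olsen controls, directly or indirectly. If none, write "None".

Astrid holds 100% of Redfern, so Astrid controls Redfern.
Astrid and Redfern together hold 5% + 76% = 81% of Thornfield, so Astrid controls Thornfield.
Astrid and Redfern together hold 9% + 85% = 94% of Vantage, so Astrid controls Vantage.
Redfern and Thornfield together hold 95% + 5% = 100% of Nordquist, so Astrid controls Nordquist.
Redfern holds 70% of Palisade, so Astrid controls Palisade.
Redfern and Nordquist and Palisade together hold 6% + 50% + 24% = 80% of Brightwater, so Astrid controls Brightwater.

Brightwater Pharma Kft, Nordquist Media Sdn Bhd, Palisade Energy NV, Redfern Retail SA, Thornfield Estates Ltd, Vantage Infrastructure Pte Ltd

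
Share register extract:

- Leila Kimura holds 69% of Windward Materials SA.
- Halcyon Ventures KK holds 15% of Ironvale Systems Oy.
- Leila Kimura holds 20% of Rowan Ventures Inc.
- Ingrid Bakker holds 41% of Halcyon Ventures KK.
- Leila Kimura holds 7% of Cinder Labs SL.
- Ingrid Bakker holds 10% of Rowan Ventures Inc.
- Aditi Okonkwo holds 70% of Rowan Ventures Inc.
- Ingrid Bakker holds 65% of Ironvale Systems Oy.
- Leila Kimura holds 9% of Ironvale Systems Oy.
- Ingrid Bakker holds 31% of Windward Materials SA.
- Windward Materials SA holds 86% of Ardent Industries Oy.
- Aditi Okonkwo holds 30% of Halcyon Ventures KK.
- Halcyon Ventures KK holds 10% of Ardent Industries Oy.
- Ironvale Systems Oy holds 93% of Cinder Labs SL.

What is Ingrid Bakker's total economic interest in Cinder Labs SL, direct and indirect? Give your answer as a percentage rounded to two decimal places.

Ingrid reaches Cinder along 2 paths.
Via Ironvale: 65% × 93% = 60.45%.
Via Halcyon → Ironvale: 41% × 15% × 93% = 5.7195%.
Total: 60.45% + 5.7195% = 66.1695%.
Rounded: 66.17%.

66.17%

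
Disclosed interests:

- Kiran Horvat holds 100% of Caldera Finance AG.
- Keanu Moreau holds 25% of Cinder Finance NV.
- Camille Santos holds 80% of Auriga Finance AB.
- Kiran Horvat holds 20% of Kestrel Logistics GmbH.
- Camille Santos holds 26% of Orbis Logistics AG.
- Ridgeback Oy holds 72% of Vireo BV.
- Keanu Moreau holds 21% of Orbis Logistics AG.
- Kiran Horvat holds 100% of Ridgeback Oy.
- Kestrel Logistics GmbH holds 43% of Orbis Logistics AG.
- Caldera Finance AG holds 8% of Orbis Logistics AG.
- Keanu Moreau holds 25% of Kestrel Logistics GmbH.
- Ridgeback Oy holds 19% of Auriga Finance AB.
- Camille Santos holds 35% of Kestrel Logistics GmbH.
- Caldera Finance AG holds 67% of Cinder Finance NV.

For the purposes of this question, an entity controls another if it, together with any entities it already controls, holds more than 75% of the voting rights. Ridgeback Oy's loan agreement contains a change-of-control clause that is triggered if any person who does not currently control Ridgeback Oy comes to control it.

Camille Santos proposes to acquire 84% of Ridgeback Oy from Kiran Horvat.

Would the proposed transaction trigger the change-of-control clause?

The purchase adds only to Camille's holdings (Kiran's stake shrinks), so Camille is the only person who could newly come to control Ridgeback.
Camille holds 80% of Auriga, so Camille controls Auriga.
Neither Camille nor any entity Camille controls holds any voting interest in Ridgeback.
So before the transaction, Camille does not control Ridgeback.
After the purchase, Camille holds 84% of Ridgeback directly, and Kiran's stake falls to 16%.
Camille holds 84% of Ridgeback, so Camille controls Ridgeback.
Camille did not control Ridgeback before and does after, so the clause is triggered.

Yes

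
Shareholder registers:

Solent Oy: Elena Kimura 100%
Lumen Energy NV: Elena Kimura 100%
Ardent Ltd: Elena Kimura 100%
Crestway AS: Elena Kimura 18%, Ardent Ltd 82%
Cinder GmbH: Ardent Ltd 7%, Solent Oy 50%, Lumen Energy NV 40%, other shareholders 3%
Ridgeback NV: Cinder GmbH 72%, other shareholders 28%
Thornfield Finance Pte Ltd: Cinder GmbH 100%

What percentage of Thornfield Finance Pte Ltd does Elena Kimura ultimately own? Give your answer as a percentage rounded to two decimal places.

97.00%

Elena reaches Thornfield along 3 paths.
Via Ardent → Cinder: 100% × 7% × 100% = 7%.
Via Solent → Cinder: 100% × 50% × 100% = 50%.
Via Lumen → Cinder: 100% × 40% × 100% = 40%.
Total: 7% + 50% + 40% = 97%.
Rounded: 97.00%.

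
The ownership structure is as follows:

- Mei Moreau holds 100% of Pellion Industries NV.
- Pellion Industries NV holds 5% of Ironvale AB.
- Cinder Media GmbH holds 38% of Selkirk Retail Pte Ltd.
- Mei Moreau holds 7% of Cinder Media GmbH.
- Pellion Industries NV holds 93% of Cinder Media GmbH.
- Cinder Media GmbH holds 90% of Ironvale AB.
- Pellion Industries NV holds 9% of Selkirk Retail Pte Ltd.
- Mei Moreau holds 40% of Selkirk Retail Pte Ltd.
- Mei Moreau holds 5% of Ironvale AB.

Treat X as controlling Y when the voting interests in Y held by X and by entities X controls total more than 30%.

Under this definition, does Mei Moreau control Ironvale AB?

Mei holds 100% of Pellion, so Mei controls Pellion.
Pellion and Mei together hold 93% + 7% = 100% of Cinder, so Mei controls Cinder.
Cinder and Pellion and Mei together hold 90% + 5% + 5% = 100% of Ironvale, so Mei controls Ironvale.

Yes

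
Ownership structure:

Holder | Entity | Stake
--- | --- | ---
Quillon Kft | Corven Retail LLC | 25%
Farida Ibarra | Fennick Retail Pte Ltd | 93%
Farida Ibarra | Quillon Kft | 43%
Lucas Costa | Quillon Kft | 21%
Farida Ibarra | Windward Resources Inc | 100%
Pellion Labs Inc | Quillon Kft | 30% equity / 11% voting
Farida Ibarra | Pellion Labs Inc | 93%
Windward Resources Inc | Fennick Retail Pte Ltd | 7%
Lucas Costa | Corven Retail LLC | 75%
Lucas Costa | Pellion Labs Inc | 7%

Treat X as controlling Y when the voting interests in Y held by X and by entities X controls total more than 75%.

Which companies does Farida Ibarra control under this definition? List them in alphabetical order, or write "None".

Fennick Retail Pte Ltd, Pellion Labs Inc, Windward Resources Inc

Farida holds 93% of Pellion, so Farida controls Pellion.
Farida holds 100% of Windward, so Farida controls Windward.
Farida and Windward together hold 93% + 7% = 100% of Fennick, so Farida controls Fennick.
No other company's threshold is met.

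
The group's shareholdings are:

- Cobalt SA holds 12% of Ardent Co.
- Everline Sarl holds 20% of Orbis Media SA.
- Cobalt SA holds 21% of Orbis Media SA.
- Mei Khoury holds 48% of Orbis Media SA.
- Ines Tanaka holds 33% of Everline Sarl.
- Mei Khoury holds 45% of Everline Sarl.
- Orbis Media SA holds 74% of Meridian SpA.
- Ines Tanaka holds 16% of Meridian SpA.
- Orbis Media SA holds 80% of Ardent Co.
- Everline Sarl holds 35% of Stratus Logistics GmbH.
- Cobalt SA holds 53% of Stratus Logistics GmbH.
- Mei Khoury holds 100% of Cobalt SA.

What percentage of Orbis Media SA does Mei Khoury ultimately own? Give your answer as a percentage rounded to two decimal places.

78.00%

Mei reaches Orbis along 3 paths.
Via Cobalt: 100% × 21% = 21%.
Via Everline: 45% × 20% = 9%.
Direct stake: 48% = 48%.
Total: 21% + 9% + 48% = 78%.
Rounded: 78.00%.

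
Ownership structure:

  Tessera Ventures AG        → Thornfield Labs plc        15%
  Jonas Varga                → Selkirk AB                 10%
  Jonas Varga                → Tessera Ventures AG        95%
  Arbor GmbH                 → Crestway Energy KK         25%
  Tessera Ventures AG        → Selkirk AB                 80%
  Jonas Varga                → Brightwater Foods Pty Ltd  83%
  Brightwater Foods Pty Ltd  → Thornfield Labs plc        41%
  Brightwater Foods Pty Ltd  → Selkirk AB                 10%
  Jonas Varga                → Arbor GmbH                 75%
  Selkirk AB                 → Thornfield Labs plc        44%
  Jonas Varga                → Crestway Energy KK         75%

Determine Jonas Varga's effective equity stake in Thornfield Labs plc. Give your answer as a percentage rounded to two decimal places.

89.77%

Jonas reaches Thornfield along 5 paths.
Via Brightwater: 83% × 41% = 34.03%.
Via Tessera: 95% × 15% = 14.25%.
Via Selkirk: 10% × 44% = 4.4%.
Via Tessera → Selkirk: 95% × 80% × 44% = 33.44%.
Via Brightwater → Selkirk: 83% × 10% × 44% = 3.652%.
Total: 34.03% + 14.25% + 4.4% + 33.44% + 3.652% = 89.772%.
Rounded: 89.77%.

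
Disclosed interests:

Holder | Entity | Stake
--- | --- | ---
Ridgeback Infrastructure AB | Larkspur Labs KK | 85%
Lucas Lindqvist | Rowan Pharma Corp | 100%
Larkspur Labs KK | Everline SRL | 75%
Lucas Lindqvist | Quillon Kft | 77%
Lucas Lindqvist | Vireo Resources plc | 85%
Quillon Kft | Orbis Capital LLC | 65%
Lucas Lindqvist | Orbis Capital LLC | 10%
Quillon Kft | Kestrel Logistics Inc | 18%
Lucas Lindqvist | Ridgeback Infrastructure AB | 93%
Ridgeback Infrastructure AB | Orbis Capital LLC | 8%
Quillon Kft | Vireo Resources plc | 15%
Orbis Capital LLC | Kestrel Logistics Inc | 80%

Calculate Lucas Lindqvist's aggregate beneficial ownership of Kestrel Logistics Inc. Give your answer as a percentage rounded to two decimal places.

67.85%

Lucas reaches Kestrel along 4 paths.
Via Quillon: 77% × 18% = 13.86%.
Via Ridgeback → Orbis: 93% × 8% × 80% = 5.952%.
Via Quillon → Orbis: 77% × 65% × 80% = 40.04%.
Via Orbis: 10% × 80% = 8%.
Total: 13.86% + 5.952% + 40.04% + 8% = 67.852%.
Rounded: 67.85%.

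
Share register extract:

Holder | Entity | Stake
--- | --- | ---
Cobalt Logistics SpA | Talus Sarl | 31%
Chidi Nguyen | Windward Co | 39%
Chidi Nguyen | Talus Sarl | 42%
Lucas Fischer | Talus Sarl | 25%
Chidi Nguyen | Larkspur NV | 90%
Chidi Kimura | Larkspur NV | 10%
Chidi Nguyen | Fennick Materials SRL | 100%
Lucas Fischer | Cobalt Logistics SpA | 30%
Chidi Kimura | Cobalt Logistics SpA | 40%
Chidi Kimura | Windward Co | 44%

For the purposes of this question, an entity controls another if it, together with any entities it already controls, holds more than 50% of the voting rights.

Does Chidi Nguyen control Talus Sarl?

No

Chidi Nguyen holds 100% of Fennick, so Chidi Nguyen controls Fennick.
Chidi Nguyen holds 90% of Larkspur, so Chidi Nguyen controls Larkspur.
In Talus, Chidi Nguyen's side holds only 42%, not > 50%.
So Chidi Nguyen does not control Talus.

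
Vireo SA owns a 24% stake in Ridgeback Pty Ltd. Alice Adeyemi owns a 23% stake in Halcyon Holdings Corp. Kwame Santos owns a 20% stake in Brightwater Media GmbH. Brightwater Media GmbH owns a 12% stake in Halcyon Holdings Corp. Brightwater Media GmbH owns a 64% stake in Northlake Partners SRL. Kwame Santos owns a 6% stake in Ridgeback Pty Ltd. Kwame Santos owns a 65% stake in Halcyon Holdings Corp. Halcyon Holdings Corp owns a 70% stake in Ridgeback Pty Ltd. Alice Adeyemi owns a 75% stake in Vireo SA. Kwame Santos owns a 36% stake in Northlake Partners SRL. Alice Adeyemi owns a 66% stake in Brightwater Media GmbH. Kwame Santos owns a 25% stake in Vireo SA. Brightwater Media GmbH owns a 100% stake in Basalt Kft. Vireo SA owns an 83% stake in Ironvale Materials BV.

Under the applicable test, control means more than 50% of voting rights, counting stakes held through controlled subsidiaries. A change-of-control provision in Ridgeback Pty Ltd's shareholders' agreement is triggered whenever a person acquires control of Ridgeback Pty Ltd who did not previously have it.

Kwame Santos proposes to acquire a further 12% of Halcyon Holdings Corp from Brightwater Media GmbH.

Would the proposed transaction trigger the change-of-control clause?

The purchase adds only to Kwame's holdings (Brightwater's stake shrinks), so Kwame is the only person who could newly come to control Ridgeback.
Kwame holds 65% of Halcyon, so Kwame controls Halcyon.
Halcyon and Kwame together hold 70% + 6% = 76% of Ridgeback, so Kwame controls Ridgeback.
So Kwame already controls Ridgeback before the transaction.
After the purchase, Kwame's direct stake in Halcyon rises to 65% + 12% = 77%, and Brightwater's stake falls to 0%.
Kwame controlled Ridgeback already, so this is not a new person acquiring control; every other person's position is unchanged or reduced.
No new person acquires control, so the clause is not triggered.

No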